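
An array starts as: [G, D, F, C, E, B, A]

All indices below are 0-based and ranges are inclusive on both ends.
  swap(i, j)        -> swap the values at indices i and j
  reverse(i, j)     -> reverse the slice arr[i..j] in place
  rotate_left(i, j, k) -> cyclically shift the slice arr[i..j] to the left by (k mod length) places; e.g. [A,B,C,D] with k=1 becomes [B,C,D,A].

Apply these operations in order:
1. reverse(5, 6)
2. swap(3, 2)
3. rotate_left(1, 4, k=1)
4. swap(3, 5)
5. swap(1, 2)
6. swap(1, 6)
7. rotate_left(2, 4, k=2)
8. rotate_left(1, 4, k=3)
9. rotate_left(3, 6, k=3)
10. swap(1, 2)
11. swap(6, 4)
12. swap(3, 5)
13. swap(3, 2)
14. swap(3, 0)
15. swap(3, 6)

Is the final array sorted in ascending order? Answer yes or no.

Answer: yes

Derivation:
After 1 (reverse(5, 6)): [G, D, F, C, E, A, B]
After 2 (swap(3, 2)): [G, D, C, F, E, A, B]
After 3 (rotate_left(1, 4, k=1)): [G, C, F, E, D, A, B]
After 4 (swap(3, 5)): [G, C, F, A, D, E, B]
After 5 (swap(1, 2)): [G, F, C, A, D, E, B]
After 6 (swap(1, 6)): [G, B, C, A, D, E, F]
After 7 (rotate_left(2, 4, k=2)): [G, B, D, C, A, E, F]
After 8 (rotate_left(1, 4, k=3)): [G, A, B, D, C, E, F]
After 9 (rotate_left(3, 6, k=3)): [G, A, B, F, D, C, E]
After 10 (swap(1, 2)): [G, B, A, F, D, C, E]
After 11 (swap(6, 4)): [G, B, A, F, E, C, D]
After 12 (swap(3, 5)): [G, B, A, C, E, F, D]
After 13 (swap(3, 2)): [G, B, C, A, E, F, D]
After 14 (swap(3, 0)): [A, B, C, G, E, F, D]
After 15 (swap(3, 6)): [A, B, C, D, E, F, G]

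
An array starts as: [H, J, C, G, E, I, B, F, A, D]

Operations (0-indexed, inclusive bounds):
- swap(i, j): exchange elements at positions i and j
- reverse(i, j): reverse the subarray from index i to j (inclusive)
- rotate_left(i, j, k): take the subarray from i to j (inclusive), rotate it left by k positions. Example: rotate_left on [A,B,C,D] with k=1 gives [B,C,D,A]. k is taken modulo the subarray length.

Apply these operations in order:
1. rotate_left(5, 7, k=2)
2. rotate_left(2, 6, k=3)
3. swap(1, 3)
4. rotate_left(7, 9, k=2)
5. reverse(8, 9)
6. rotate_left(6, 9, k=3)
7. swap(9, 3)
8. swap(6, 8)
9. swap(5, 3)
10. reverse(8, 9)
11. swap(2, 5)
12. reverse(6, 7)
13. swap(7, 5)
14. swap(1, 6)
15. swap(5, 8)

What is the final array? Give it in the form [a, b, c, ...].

After 1 (rotate_left(5, 7, k=2)): [H, J, C, G, E, F, I, B, A, D]
After 2 (rotate_left(2, 6, k=3)): [H, J, F, I, C, G, E, B, A, D]
After 3 (swap(1, 3)): [H, I, F, J, C, G, E, B, A, D]
After 4 (rotate_left(7, 9, k=2)): [H, I, F, J, C, G, E, D, B, A]
After 5 (reverse(8, 9)): [H, I, F, J, C, G, E, D, A, B]
After 6 (rotate_left(6, 9, k=3)): [H, I, F, J, C, G, B, E, D, A]
After 7 (swap(9, 3)): [H, I, F, A, C, G, B, E, D, J]
After 8 (swap(6, 8)): [H, I, F, A, C, G, D, E, B, J]
After 9 (swap(5, 3)): [H, I, F, G, C, A, D, E, B, J]
After 10 (reverse(8, 9)): [H, I, F, G, C, A, D, E, J, B]
After 11 (swap(2, 5)): [H, I, A, G, C, F, D, E, J, B]
After 12 (reverse(6, 7)): [H, I, A, G, C, F, E, D, J, B]
After 13 (swap(7, 5)): [H, I, A, G, C, D, E, F, J, B]
After 14 (swap(1, 6)): [H, E, A, G, C, D, I, F, J, B]
After 15 (swap(5, 8)): [H, E, A, G, C, J, I, F, D, B]

Answer: [H, E, A, G, C, J, I, F, D, B]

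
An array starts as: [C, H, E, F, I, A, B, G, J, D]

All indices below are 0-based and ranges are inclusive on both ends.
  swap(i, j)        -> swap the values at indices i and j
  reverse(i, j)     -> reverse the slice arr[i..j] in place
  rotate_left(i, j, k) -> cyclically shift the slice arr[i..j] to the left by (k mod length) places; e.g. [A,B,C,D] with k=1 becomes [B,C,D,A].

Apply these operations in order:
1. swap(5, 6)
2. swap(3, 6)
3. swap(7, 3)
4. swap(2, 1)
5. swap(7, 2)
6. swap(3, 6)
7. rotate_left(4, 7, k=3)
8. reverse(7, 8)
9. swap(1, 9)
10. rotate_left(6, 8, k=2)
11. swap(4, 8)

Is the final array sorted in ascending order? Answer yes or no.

After 1 (swap(5, 6)): [C, H, E, F, I, B, A, G, J, D]
After 2 (swap(3, 6)): [C, H, E, A, I, B, F, G, J, D]
After 3 (swap(7, 3)): [C, H, E, G, I, B, F, A, J, D]
After 4 (swap(2, 1)): [C, E, H, G, I, B, F, A, J, D]
After 5 (swap(7, 2)): [C, E, A, G, I, B, F, H, J, D]
After 6 (swap(3, 6)): [C, E, A, F, I, B, G, H, J, D]
After 7 (rotate_left(4, 7, k=3)): [C, E, A, F, H, I, B, G, J, D]
After 8 (reverse(7, 8)): [C, E, A, F, H, I, B, J, G, D]
After 9 (swap(1, 9)): [C, D, A, F, H, I, B, J, G, E]
After 10 (rotate_left(6, 8, k=2)): [C, D, A, F, H, I, G, B, J, E]
After 11 (swap(4, 8)): [C, D, A, F, J, I, G, B, H, E]

Answer: no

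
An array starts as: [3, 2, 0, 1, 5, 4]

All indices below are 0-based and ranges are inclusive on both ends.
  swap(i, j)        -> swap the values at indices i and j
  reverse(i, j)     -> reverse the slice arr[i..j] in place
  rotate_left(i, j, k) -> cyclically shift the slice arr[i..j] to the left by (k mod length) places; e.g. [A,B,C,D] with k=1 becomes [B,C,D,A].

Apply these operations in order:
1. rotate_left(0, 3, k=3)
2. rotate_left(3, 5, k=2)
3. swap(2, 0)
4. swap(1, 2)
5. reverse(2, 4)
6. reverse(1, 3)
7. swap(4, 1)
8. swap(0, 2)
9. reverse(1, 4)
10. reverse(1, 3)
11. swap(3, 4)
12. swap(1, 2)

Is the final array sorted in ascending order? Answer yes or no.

After 1 (rotate_left(0, 3, k=3)): [1, 3, 2, 0, 5, 4]
After 2 (rotate_left(3, 5, k=2)): [1, 3, 2, 4, 0, 5]
After 3 (swap(2, 0)): [2, 3, 1, 4, 0, 5]
After 4 (swap(1, 2)): [2, 1, 3, 4, 0, 5]
After 5 (reverse(2, 4)): [2, 1, 0, 4, 3, 5]
After 6 (reverse(1, 3)): [2, 4, 0, 1, 3, 5]
After 7 (swap(4, 1)): [2, 3, 0, 1, 4, 5]
After 8 (swap(0, 2)): [0, 3, 2, 1, 4, 5]
After 9 (reverse(1, 4)): [0, 4, 1, 2, 3, 5]
After 10 (reverse(1, 3)): [0, 2, 1, 4, 3, 5]
After 11 (swap(3, 4)): [0, 2, 1, 3, 4, 5]
After 12 (swap(1, 2)): [0, 1, 2, 3, 4, 5]

Answer: yes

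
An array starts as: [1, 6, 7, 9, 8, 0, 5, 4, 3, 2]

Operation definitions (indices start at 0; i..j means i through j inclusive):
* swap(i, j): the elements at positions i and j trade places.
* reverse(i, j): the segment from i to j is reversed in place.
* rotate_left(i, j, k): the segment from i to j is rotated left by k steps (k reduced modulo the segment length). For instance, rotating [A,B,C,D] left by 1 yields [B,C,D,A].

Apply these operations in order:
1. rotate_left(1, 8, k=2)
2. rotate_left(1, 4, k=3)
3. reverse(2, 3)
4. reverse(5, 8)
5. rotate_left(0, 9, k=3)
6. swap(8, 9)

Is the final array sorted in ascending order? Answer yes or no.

Answer: no

Derivation:
After 1 (rotate_left(1, 8, k=2)): [1, 9, 8, 0, 5, 4, 3, 6, 7, 2]
After 2 (rotate_left(1, 4, k=3)): [1, 5, 9, 8, 0, 4, 3, 6, 7, 2]
After 3 (reverse(2, 3)): [1, 5, 8, 9, 0, 4, 3, 6, 7, 2]
After 4 (reverse(5, 8)): [1, 5, 8, 9, 0, 7, 6, 3, 4, 2]
After 5 (rotate_left(0, 9, k=3)): [9, 0, 7, 6, 3, 4, 2, 1, 5, 8]
After 6 (swap(8, 9)): [9, 0, 7, 6, 3, 4, 2, 1, 8, 5]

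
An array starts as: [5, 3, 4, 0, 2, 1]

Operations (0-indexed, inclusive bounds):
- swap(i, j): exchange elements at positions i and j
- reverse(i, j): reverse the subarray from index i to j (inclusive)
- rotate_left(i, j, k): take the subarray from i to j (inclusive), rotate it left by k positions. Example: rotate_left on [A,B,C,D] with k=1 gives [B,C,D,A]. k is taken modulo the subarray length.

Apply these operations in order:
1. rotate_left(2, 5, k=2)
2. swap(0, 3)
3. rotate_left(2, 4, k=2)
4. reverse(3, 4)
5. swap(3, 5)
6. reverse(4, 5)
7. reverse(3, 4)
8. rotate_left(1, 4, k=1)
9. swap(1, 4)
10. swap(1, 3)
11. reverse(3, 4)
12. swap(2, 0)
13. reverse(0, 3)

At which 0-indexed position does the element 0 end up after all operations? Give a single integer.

After 1 (rotate_left(2, 5, k=2)): [5, 3, 2, 1, 4, 0]
After 2 (swap(0, 3)): [1, 3, 2, 5, 4, 0]
After 3 (rotate_left(2, 4, k=2)): [1, 3, 4, 2, 5, 0]
After 4 (reverse(3, 4)): [1, 3, 4, 5, 2, 0]
After 5 (swap(3, 5)): [1, 3, 4, 0, 2, 5]
After 6 (reverse(4, 5)): [1, 3, 4, 0, 5, 2]
After 7 (reverse(3, 4)): [1, 3, 4, 5, 0, 2]
After 8 (rotate_left(1, 4, k=1)): [1, 4, 5, 0, 3, 2]
After 9 (swap(1, 4)): [1, 3, 5, 0, 4, 2]
After 10 (swap(1, 3)): [1, 0, 5, 3, 4, 2]
After 11 (reverse(3, 4)): [1, 0, 5, 4, 3, 2]
After 12 (swap(2, 0)): [5, 0, 1, 4, 3, 2]
After 13 (reverse(0, 3)): [4, 1, 0, 5, 3, 2]

Answer: 2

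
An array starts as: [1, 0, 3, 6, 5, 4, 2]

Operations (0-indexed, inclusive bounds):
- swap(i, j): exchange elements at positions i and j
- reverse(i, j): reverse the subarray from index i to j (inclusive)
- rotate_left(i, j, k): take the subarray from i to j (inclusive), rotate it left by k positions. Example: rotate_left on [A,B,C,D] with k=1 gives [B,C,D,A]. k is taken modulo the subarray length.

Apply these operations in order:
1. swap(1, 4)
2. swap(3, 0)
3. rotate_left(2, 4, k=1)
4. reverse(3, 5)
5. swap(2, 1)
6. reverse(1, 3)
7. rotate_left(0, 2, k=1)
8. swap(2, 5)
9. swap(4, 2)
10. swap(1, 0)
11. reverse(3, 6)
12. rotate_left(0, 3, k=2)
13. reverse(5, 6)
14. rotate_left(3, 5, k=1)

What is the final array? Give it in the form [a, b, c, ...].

After 1 (swap(1, 4)): [1, 5, 3, 6, 0, 4, 2]
After 2 (swap(3, 0)): [6, 5, 3, 1, 0, 4, 2]
After 3 (rotate_left(2, 4, k=1)): [6, 5, 1, 0, 3, 4, 2]
After 4 (reverse(3, 5)): [6, 5, 1, 4, 3, 0, 2]
After 5 (swap(2, 1)): [6, 1, 5, 4, 3, 0, 2]
After 6 (reverse(1, 3)): [6, 4, 5, 1, 3, 0, 2]
After 7 (rotate_left(0, 2, k=1)): [4, 5, 6, 1, 3, 0, 2]
After 8 (swap(2, 5)): [4, 5, 0, 1, 3, 6, 2]
After 9 (swap(4, 2)): [4, 5, 3, 1, 0, 6, 2]
After 10 (swap(1, 0)): [5, 4, 3, 1, 0, 6, 2]
After 11 (reverse(3, 6)): [5, 4, 3, 2, 6, 0, 1]
After 12 (rotate_left(0, 3, k=2)): [3, 2, 5, 4, 6, 0, 1]
After 13 (reverse(5, 6)): [3, 2, 5, 4, 6, 1, 0]
After 14 (rotate_left(3, 5, k=1)): [3, 2, 5, 6, 1, 4, 0]

Answer: [3, 2, 5, 6, 1, 4, 0]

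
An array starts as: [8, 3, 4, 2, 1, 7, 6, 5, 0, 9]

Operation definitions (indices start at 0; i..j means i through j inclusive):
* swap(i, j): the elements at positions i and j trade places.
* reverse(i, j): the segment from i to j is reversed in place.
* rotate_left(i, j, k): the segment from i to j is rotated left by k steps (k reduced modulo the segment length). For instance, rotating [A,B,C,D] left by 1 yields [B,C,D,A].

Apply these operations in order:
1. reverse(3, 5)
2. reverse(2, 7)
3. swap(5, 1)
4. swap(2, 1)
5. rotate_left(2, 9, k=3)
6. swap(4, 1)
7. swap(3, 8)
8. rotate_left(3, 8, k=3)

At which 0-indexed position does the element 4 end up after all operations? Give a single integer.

After 1 (reverse(3, 5)): [8, 3, 4, 7, 1, 2, 6, 5, 0, 9]
After 2 (reverse(2, 7)): [8, 3, 5, 6, 2, 1, 7, 4, 0, 9]
After 3 (swap(5, 1)): [8, 1, 5, 6, 2, 3, 7, 4, 0, 9]
After 4 (swap(2, 1)): [8, 5, 1, 6, 2, 3, 7, 4, 0, 9]
After 5 (rotate_left(2, 9, k=3)): [8, 5, 3, 7, 4, 0, 9, 1, 6, 2]
After 6 (swap(4, 1)): [8, 4, 3, 7, 5, 0, 9, 1, 6, 2]
After 7 (swap(3, 8)): [8, 4, 3, 6, 5, 0, 9, 1, 7, 2]
After 8 (rotate_left(3, 8, k=3)): [8, 4, 3, 9, 1, 7, 6, 5, 0, 2]

Answer: 1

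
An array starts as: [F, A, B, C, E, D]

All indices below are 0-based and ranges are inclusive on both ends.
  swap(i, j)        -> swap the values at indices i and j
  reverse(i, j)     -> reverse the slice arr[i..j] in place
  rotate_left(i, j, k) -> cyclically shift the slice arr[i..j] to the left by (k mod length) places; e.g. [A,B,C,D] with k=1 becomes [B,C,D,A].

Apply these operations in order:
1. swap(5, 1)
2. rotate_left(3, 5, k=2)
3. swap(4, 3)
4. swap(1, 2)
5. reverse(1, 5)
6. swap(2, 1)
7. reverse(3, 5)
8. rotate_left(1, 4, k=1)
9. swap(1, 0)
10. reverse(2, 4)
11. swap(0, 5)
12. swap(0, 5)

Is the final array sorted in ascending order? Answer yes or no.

Answer: no

Derivation:
After 1 (swap(5, 1)): [F, D, B, C, E, A]
After 2 (rotate_left(3, 5, k=2)): [F, D, B, A, C, E]
After 3 (swap(4, 3)): [F, D, B, C, A, E]
After 4 (swap(1, 2)): [F, B, D, C, A, E]
After 5 (reverse(1, 5)): [F, E, A, C, D, B]
After 6 (swap(2, 1)): [F, A, E, C, D, B]
After 7 (reverse(3, 5)): [F, A, E, B, D, C]
After 8 (rotate_left(1, 4, k=1)): [F, E, B, D, A, C]
After 9 (swap(1, 0)): [E, F, B, D, A, C]
After 10 (reverse(2, 4)): [E, F, A, D, B, C]
After 11 (swap(0, 5)): [C, F, A, D, B, E]
After 12 (swap(0, 5)): [E, F, A, D, B, C]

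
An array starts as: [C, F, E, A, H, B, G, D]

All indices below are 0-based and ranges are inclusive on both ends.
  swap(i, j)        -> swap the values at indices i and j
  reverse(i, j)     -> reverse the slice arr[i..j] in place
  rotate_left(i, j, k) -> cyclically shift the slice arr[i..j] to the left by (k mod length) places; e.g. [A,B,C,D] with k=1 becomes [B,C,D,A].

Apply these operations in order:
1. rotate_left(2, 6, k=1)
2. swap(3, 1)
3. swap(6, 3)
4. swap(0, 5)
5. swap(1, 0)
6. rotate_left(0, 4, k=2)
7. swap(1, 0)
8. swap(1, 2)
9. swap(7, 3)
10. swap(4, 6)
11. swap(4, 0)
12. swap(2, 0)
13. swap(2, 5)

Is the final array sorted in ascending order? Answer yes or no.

Answer: yes

Derivation:
After 1 (rotate_left(2, 6, k=1)): [C, F, A, H, B, G, E, D]
After 2 (swap(3, 1)): [C, H, A, F, B, G, E, D]
After 3 (swap(6, 3)): [C, H, A, E, B, G, F, D]
After 4 (swap(0, 5)): [G, H, A, E, B, C, F, D]
After 5 (swap(1, 0)): [H, G, A, E, B, C, F, D]
After 6 (rotate_left(0, 4, k=2)): [A, E, B, H, G, C, F, D]
After 7 (swap(1, 0)): [E, A, B, H, G, C, F, D]
After 8 (swap(1, 2)): [E, B, A, H, G, C, F, D]
After 9 (swap(7, 3)): [E, B, A, D, G, C, F, H]
After 10 (swap(4, 6)): [E, B, A, D, F, C, G, H]
After 11 (swap(4, 0)): [F, B, A, D, E, C, G, H]
After 12 (swap(2, 0)): [A, B, F, D, E, C, G, H]
After 13 (swap(2, 5)): [A, B, C, D, E, F, G, H]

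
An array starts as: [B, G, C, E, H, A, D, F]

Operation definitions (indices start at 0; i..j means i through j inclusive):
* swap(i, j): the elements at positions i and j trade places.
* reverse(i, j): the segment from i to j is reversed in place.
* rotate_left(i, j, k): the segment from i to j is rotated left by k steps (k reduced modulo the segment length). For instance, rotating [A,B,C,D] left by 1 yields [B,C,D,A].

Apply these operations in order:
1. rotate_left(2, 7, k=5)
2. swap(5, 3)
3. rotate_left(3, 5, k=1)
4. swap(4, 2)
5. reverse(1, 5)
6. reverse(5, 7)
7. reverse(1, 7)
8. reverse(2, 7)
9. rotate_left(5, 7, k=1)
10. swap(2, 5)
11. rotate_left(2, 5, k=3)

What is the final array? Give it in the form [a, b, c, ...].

Answer: [B, G, H, D, F, E, A, C]

Derivation:
After 1 (rotate_left(2, 7, k=5)): [B, G, F, C, E, H, A, D]
After 2 (swap(5, 3)): [B, G, F, H, E, C, A, D]
After 3 (rotate_left(3, 5, k=1)): [B, G, F, E, C, H, A, D]
After 4 (swap(4, 2)): [B, G, C, E, F, H, A, D]
After 5 (reverse(1, 5)): [B, H, F, E, C, G, A, D]
After 6 (reverse(5, 7)): [B, H, F, E, C, D, A, G]
After 7 (reverse(1, 7)): [B, G, A, D, C, E, F, H]
After 8 (reverse(2, 7)): [B, G, H, F, E, C, D, A]
After 9 (rotate_left(5, 7, k=1)): [B, G, H, F, E, D, A, C]
After 10 (swap(2, 5)): [B, G, D, F, E, H, A, C]
After 11 (rotate_left(2, 5, k=3)): [B, G, H, D, F, E, A, C]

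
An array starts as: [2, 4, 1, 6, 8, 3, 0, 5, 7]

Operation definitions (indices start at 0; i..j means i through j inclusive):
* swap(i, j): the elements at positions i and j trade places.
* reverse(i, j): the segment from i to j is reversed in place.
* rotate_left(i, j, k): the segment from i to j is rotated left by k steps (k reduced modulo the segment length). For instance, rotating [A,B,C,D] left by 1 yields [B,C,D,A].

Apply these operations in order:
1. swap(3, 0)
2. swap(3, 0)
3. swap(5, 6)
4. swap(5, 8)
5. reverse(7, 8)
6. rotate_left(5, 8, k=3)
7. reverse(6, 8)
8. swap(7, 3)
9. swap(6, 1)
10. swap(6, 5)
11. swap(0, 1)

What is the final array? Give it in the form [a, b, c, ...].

Answer: [0, 2, 1, 3, 8, 4, 5, 6, 7]

Derivation:
After 1 (swap(3, 0)): [6, 4, 1, 2, 8, 3, 0, 5, 7]
After 2 (swap(3, 0)): [2, 4, 1, 6, 8, 3, 0, 5, 7]
After 3 (swap(5, 6)): [2, 4, 1, 6, 8, 0, 3, 5, 7]
After 4 (swap(5, 8)): [2, 4, 1, 6, 8, 7, 3, 5, 0]
After 5 (reverse(7, 8)): [2, 4, 1, 6, 8, 7, 3, 0, 5]
After 6 (rotate_left(5, 8, k=3)): [2, 4, 1, 6, 8, 5, 7, 3, 0]
After 7 (reverse(6, 8)): [2, 4, 1, 6, 8, 5, 0, 3, 7]
After 8 (swap(7, 3)): [2, 4, 1, 3, 8, 5, 0, 6, 7]
After 9 (swap(6, 1)): [2, 0, 1, 3, 8, 5, 4, 6, 7]
After 10 (swap(6, 5)): [2, 0, 1, 3, 8, 4, 5, 6, 7]
After 11 (swap(0, 1)): [0, 2, 1, 3, 8, 4, 5, 6, 7]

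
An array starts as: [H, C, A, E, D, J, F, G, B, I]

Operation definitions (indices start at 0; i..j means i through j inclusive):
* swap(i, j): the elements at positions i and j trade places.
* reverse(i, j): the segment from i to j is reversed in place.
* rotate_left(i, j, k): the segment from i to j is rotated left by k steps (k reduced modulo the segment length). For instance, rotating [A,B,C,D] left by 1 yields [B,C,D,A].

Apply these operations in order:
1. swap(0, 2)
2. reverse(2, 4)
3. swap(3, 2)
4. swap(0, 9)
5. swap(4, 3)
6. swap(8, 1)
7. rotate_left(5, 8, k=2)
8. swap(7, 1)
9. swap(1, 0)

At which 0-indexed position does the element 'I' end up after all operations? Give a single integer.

Answer: 1

Derivation:
After 1 (swap(0, 2)): [A, C, H, E, D, J, F, G, B, I]
After 2 (reverse(2, 4)): [A, C, D, E, H, J, F, G, B, I]
After 3 (swap(3, 2)): [A, C, E, D, H, J, F, G, B, I]
After 4 (swap(0, 9)): [I, C, E, D, H, J, F, G, B, A]
After 5 (swap(4, 3)): [I, C, E, H, D, J, F, G, B, A]
After 6 (swap(8, 1)): [I, B, E, H, D, J, F, G, C, A]
After 7 (rotate_left(5, 8, k=2)): [I, B, E, H, D, G, C, J, F, A]
After 8 (swap(7, 1)): [I, J, E, H, D, G, C, B, F, A]
After 9 (swap(1, 0)): [J, I, E, H, D, G, C, B, F, A]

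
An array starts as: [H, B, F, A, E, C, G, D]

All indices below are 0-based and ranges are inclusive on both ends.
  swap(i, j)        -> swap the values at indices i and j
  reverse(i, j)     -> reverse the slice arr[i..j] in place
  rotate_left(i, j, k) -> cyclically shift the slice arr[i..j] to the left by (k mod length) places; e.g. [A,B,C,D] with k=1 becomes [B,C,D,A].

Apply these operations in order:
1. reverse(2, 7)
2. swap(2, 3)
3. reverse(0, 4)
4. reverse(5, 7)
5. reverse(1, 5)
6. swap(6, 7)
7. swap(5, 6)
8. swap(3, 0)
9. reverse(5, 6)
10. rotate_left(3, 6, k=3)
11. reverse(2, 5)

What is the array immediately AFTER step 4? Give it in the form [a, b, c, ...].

Answer: [C, D, G, B, H, F, A, E]

Derivation:
After 1 (reverse(2, 7)): [H, B, D, G, C, E, A, F]
After 2 (swap(2, 3)): [H, B, G, D, C, E, A, F]
After 3 (reverse(0, 4)): [C, D, G, B, H, E, A, F]
After 4 (reverse(5, 7)): [C, D, G, B, H, F, A, E]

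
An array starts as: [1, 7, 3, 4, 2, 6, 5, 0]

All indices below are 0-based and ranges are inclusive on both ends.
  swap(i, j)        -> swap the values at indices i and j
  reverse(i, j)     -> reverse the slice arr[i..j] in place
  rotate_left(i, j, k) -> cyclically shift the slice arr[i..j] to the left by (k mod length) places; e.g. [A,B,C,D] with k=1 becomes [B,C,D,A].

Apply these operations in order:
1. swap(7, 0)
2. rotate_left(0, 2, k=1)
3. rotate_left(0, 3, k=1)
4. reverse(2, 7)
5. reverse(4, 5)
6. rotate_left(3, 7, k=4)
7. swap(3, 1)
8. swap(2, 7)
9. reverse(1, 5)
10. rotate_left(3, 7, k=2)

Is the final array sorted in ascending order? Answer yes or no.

Answer: no

Derivation:
After 1 (swap(7, 0)): [0, 7, 3, 4, 2, 6, 5, 1]
After 2 (rotate_left(0, 2, k=1)): [7, 3, 0, 4, 2, 6, 5, 1]
After 3 (rotate_left(0, 3, k=1)): [3, 0, 4, 7, 2, 6, 5, 1]
After 4 (reverse(2, 7)): [3, 0, 1, 5, 6, 2, 7, 4]
After 5 (reverse(4, 5)): [3, 0, 1, 5, 2, 6, 7, 4]
After 6 (rotate_left(3, 7, k=4)): [3, 0, 1, 4, 5, 2, 6, 7]
After 7 (swap(3, 1)): [3, 4, 1, 0, 5, 2, 6, 7]
After 8 (swap(2, 7)): [3, 4, 7, 0, 5, 2, 6, 1]
After 9 (reverse(1, 5)): [3, 2, 5, 0, 7, 4, 6, 1]
After 10 (rotate_left(3, 7, k=2)): [3, 2, 5, 4, 6, 1, 0, 7]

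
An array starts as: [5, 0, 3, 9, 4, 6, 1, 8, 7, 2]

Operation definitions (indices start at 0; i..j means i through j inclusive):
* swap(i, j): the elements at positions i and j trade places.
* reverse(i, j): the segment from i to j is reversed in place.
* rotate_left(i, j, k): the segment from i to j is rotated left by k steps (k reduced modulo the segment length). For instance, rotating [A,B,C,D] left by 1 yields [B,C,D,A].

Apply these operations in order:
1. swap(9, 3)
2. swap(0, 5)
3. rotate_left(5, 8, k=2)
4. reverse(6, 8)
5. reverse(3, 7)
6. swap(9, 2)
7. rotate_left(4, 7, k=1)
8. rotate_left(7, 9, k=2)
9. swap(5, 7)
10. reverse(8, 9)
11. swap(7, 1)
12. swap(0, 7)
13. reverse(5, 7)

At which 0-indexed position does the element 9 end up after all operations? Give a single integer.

Answer: 2

Derivation:
After 1 (swap(9, 3)): [5, 0, 3, 2, 4, 6, 1, 8, 7, 9]
After 2 (swap(0, 5)): [6, 0, 3, 2, 4, 5, 1, 8, 7, 9]
After 3 (rotate_left(5, 8, k=2)): [6, 0, 3, 2, 4, 8, 7, 5, 1, 9]
After 4 (reverse(6, 8)): [6, 0, 3, 2, 4, 8, 1, 5, 7, 9]
After 5 (reverse(3, 7)): [6, 0, 3, 5, 1, 8, 4, 2, 7, 9]
After 6 (swap(9, 2)): [6, 0, 9, 5, 1, 8, 4, 2, 7, 3]
After 7 (rotate_left(4, 7, k=1)): [6, 0, 9, 5, 8, 4, 2, 1, 7, 3]
After 8 (rotate_left(7, 9, k=2)): [6, 0, 9, 5, 8, 4, 2, 3, 1, 7]
After 9 (swap(5, 7)): [6, 0, 9, 5, 8, 3, 2, 4, 1, 7]
After 10 (reverse(8, 9)): [6, 0, 9, 5, 8, 3, 2, 4, 7, 1]
After 11 (swap(7, 1)): [6, 4, 9, 5, 8, 3, 2, 0, 7, 1]
After 12 (swap(0, 7)): [0, 4, 9, 5, 8, 3, 2, 6, 7, 1]
After 13 (reverse(5, 7)): [0, 4, 9, 5, 8, 6, 2, 3, 7, 1]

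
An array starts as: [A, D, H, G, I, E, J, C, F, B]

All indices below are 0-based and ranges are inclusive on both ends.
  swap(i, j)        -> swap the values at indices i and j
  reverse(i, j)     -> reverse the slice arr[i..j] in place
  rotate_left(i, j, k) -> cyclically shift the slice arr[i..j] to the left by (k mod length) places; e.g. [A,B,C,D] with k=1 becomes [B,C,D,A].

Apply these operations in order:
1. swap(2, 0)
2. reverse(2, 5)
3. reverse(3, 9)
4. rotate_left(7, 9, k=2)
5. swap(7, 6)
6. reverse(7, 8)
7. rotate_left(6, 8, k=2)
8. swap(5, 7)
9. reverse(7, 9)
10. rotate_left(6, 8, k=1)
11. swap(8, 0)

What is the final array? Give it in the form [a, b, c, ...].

Answer: [J, D, E, B, F, I, G, A, H, C]

Derivation:
After 1 (swap(2, 0)): [H, D, A, G, I, E, J, C, F, B]
After 2 (reverse(2, 5)): [H, D, E, I, G, A, J, C, F, B]
After 3 (reverse(3, 9)): [H, D, E, B, F, C, J, A, G, I]
After 4 (rotate_left(7, 9, k=2)): [H, D, E, B, F, C, J, I, A, G]
After 5 (swap(7, 6)): [H, D, E, B, F, C, I, J, A, G]
After 6 (reverse(7, 8)): [H, D, E, B, F, C, I, A, J, G]
After 7 (rotate_left(6, 8, k=2)): [H, D, E, B, F, C, J, I, A, G]
After 8 (swap(5, 7)): [H, D, E, B, F, I, J, C, A, G]
After 9 (reverse(7, 9)): [H, D, E, B, F, I, J, G, A, C]
After 10 (rotate_left(6, 8, k=1)): [H, D, E, B, F, I, G, A, J, C]
After 11 (swap(8, 0)): [J, D, E, B, F, I, G, A, H, C]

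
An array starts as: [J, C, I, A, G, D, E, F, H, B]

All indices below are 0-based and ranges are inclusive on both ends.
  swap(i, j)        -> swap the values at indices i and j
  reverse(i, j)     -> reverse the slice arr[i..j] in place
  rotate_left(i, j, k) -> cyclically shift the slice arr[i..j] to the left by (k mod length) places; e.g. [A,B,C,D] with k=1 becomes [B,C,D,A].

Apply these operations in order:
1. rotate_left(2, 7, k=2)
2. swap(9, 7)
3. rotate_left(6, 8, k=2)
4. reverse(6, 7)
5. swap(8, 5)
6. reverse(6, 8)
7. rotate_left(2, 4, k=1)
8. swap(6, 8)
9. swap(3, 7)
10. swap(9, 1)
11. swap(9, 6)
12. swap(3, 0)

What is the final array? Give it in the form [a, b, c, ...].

Answer: [H, A, D, J, G, B, C, E, F, I]

Derivation:
After 1 (rotate_left(2, 7, k=2)): [J, C, G, D, E, F, I, A, H, B]
After 2 (swap(9, 7)): [J, C, G, D, E, F, I, B, H, A]
After 3 (rotate_left(6, 8, k=2)): [J, C, G, D, E, F, H, I, B, A]
After 4 (reverse(6, 7)): [J, C, G, D, E, F, I, H, B, A]
After 5 (swap(8, 5)): [J, C, G, D, E, B, I, H, F, A]
After 6 (reverse(6, 8)): [J, C, G, D, E, B, F, H, I, A]
After 7 (rotate_left(2, 4, k=1)): [J, C, D, E, G, B, F, H, I, A]
After 8 (swap(6, 8)): [J, C, D, E, G, B, I, H, F, A]
After 9 (swap(3, 7)): [J, C, D, H, G, B, I, E, F, A]
After 10 (swap(9, 1)): [J, A, D, H, G, B, I, E, F, C]
After 11 (swap(9, 6)): [J, A, D, H, G, B, C, E, F, I]
After 12 (swap(3, 0)): [H, A, D, J, G, B, C, E, F, I]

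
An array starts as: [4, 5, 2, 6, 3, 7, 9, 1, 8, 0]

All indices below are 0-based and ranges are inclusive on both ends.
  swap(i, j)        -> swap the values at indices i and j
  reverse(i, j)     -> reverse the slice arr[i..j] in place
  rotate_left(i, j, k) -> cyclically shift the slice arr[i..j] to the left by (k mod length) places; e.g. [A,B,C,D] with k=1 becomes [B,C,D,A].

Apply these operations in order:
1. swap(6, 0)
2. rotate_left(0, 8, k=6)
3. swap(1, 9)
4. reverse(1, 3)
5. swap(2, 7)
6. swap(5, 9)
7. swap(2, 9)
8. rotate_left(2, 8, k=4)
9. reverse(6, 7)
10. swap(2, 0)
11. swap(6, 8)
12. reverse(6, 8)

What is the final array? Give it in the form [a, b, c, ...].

Answer: [6, 9, 4, 8, 7, 2, 5, 0, 1, 3]

Derivation:
After 1 (swap(6, 0)): [9, 5, 2, 6, 3, 7, 4, 1, 8, 0]
After 2 (rotate_left(0, 8, k=6)): [4, 1, 8, 9, 5, 2, 6, 3, 7, 0]
After 3 (swap(1, 9)): [4, 0, 8, 9, 5, 2, 6, 3, 7, 1]
After 4 (reverse(1, 3)): [4, 9, 8, 0, 5, 2, 6, 3, 7, 1]
After 5 (swap(2, 7)): [4, 9, 3, 0, 5, 2, 6, 8, 7, 1]
After 6 (swap(5, 9)): [4, 9, 3, 0, 5, 1, 6, 8, 7, 2]
After 7 (swap(2, 9)): [4, 9, 2, 0, 5, 1, 6, 8, 7, 3]
After 8 (rotate_left(2, 8, k=4)): [4, 9, 6, 8, 7, 2, 0, 5, 1, 3]
After 9 (reverse(6, 7)): [4, 9, 6, 8, 7, 2, 5, 0, 1, 3]
After 10 (swap(2, 0)): [6, 9, 4, 8, 7, 2, 5, 0, 1, 3]
After 11 (swap(6, 8)): [6, 9, 4, 8, 7, 2, 1, 0, 5, 3]
After 12 (reverse(6, 8)): [6, 9, 4, 8, 7, 2, 5, 0, 1, 3]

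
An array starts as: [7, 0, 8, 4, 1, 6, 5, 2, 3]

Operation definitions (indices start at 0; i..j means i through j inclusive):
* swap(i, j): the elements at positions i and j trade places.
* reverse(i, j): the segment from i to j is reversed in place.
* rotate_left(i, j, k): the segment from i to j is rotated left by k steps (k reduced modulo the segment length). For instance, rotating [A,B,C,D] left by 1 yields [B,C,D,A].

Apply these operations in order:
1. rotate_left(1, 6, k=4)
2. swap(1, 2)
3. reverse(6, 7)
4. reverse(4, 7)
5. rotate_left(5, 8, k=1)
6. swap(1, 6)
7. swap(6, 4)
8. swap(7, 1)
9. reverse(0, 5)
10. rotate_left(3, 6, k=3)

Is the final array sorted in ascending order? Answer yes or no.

Answer: no

Derivation:
After 1 (rotate_left(1, 6, k=4)): [7, 6, 5, 0, 8, 4, 1, 2, 3]
After 2 (swap(1, 2)): [7, 5, 6, 0, 8, 4, 1, 2, 3]
After 3 (reverse(6, 7)): [7, 5, 6, 0, 8, 4, 2, 1, 3]
After 4 (reverse(4, 7)): [7, 5, 6, 0, 1, 2, 4, 8, 3]
After 5 (rotate_left(5, 8, k=1)): [7, 5, 6, 0, 1, 4, 8, 3, 2]
After 6 (swap(1, 6)): [7, 8, 6, 0, 1, 4, 5, 3, 2]
After 7 (swap(6, 4)): [7, 8, 6, 0, 5, 4, 1, 3, 2]
After 8 (swap(7, 1)): [7, 3, 6, 0, 5, 4, 1, 8, 2]
After 9 (reverse(0, 5)): [4, 5, 0, 6, 3, 7, 1, 8, 2]
After 10 (rotate_left(3, 6, k=3)): [4, 5, 0, 1, 6, 3, 7, 8, 2]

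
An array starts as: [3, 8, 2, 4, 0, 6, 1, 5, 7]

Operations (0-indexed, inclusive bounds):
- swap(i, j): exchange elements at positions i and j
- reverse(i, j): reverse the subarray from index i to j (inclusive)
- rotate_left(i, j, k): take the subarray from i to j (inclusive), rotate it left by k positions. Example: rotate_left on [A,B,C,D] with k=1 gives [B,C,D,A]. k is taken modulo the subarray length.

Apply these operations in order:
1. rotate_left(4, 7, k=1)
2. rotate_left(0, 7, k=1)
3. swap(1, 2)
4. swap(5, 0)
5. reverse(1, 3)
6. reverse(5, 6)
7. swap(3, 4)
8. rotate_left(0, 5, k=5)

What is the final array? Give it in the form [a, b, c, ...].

Answer: [0, 5, 6, 2, 1, 4, 8, 3, 7]

Derivation:
After 1 (rotate_left(4, 7, k=1)): [3, 8, 2, 4, 6, 1, 5, 0, 7]
After 2 (rotate_left(0, 7, k=1)): [8, 2, 4, 6, 1, 5, 0, 3, 7]
After 3 (swap(1, 2)): [8, 4, 2, 6, 1, 5, 0, 3, 7]
After 4 (swap(5, 0)): [5, 4, 2, 6, 1, 8, 0, 3, 7]
After 5 (reverse(1, 3)): [5, 6, 2, 4, 1, 8, 0, 3, 7]
After 6 (reverse(5, 6)): [5, 6, 2, 4, 1, 0, 8, 3, 7]
After 7 (swap(3, 4)): [5, 6, 2, 1, 4, 0, 8, 3, 7]
After 8 (rotate_left(0, 5, k=5)): [0, 5, 6, 2, 1, 4, 8, 3, 7]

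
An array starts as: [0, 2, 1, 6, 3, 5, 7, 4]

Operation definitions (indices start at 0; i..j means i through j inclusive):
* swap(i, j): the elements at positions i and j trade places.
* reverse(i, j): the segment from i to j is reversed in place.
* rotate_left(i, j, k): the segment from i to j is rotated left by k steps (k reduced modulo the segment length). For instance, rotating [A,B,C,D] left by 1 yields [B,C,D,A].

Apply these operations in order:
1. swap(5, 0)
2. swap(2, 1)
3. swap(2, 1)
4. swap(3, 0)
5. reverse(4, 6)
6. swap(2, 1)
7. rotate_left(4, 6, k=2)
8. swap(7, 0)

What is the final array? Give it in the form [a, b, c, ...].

Answer: [4, 1, 2, 5, 3, 7, 0, 6]

Derivation:
After 1 (swap(5, 0)): [5, 2, 1, 6, 3, 0, 7, 4]
After 2 (swap(2, 1)): [5, 1, 2, 6, 3, 0, 7, 4]
After 3 (swap(2, 1)): [5, 2, 1, 6, 3, 0, 7, 4]
After 4 (swap(3, 0)): [6, 2, 1, 5, 3, 0, 7, 4]
After 5 (reverse(4, 6)): [6, 2, 1, 5, 7, 0, 3, 4]
After 6 (swap(2, 1)): [6, 1, 2, 5, 7, 0, 3, 4]
After 7 (rotate_left(4, 6, k=2)): [6, 1, 2, 5, 3, 7, 0, 4]
After 8 (swap(7, 0)): [4, 1, 2, 5, 3, 7, 0, 6]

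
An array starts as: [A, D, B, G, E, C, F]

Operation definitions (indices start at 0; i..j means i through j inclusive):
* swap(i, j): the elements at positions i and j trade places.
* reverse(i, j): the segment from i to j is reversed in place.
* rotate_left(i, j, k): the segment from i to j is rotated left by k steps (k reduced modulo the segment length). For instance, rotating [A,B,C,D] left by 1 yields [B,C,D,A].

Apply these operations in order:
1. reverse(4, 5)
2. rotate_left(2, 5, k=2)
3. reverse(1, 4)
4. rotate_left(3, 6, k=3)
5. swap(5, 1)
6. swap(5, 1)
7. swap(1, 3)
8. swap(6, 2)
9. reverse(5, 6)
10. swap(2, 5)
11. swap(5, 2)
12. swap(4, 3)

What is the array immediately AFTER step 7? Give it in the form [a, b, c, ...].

Answer: [A, F, E, B, C, D, G]

Derivation:
After 1 (reverse(4, 5)): [A, D, B, G, C, E, F]
After 2 (rotate_left(2, 5, k=2)): [A, D, C, E, B, G, F]
After 3 (reverse(1, 4)): [A, B, E, C, D, G, F]
After 4 (rotate_left(3, 6, k=3)): [A, B, E, F, C, D, G]
After 5 (swap(5, 1)): [A, D, E, F, C, B, G]
After 6 (swap(5, 1)): [A, B, E, F, C, D, G]
After 7 (swap(1, 3)): [A, F, E, B, C, D, G]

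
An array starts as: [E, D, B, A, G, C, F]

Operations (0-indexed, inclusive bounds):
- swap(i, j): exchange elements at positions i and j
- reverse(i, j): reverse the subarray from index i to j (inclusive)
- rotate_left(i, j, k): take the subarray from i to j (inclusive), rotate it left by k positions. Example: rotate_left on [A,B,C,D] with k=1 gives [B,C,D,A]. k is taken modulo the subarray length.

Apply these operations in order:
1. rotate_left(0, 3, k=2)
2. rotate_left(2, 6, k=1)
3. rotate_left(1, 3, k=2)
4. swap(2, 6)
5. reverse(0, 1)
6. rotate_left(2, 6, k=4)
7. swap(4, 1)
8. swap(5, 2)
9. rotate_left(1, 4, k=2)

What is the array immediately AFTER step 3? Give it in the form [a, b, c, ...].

After 1 (rotate_left(0, 3, k=2)): [B, A, E, D, G, C, F]
After 2 (rotate_left(2, 6, k=1)): [B, A, D, G, C, F, E]
After 3 (rotate_left(1, 3, k=2)): [B, G, A, D, C, F, E]

Answer: [B, G, A, D, C, F, E]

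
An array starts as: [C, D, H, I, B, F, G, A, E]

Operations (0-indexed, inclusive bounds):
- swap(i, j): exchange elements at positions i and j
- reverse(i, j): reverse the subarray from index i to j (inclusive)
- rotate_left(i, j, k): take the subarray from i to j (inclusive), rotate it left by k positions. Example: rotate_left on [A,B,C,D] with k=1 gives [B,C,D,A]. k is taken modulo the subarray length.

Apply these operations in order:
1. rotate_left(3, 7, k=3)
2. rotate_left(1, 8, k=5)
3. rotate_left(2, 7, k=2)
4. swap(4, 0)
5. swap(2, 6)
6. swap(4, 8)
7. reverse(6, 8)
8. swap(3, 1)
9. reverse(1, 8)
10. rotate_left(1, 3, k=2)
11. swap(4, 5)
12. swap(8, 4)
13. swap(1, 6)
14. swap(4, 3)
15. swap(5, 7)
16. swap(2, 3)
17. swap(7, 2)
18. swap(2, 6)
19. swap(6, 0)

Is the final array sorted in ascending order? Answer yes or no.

After 1 (rotate_left(3, 7, k=3)): [C, D, H, G, A, I, B, F, E]
After 2 (rotate_left(1, 8, k=5)): [C, B, F, E, D, H, G, A, I]
After 3 (rotate_left(2, 7, k=2)): [C, B, D, H, G, A, F, E, I]
After 4 (swap(4, 0)): [G, B, D, H, C, A, F, E, I]
After 5 (swap(2, 6)): [G, B, F, H, C, A, D, E, I]
After 6 (swap(4, 8)): [G, B, F, H, I, A, D, E, C]
After 7 (reverse(6, 8)): [G, B, F, H, I, A, C, E, D]
After 8 (swap(3, 1)): [G, H, F, B, I, A, C, E, D]
After 9 (reverse(1, 8)): [G, D, E, C, A, I, B, F, H]
After 10 (rotate_left(1, 3, k=2)): [G, C, D, E, A, I, B, F, H]
After 11 (swap(4, 5)): [G, C, D, E, I, A, B, F, H]
After 12 (swap(8, 4)): [G, C, D, E, H, A, B, F, I]
After 13 (swap(1, 6)): [G, B, D, E, H, A, C, F, I]
After 14 (swap(4, 3)): [G, B, D, H, E, A, C, F, I]
After 15 (swap(5, 7)): [G, B, D, H, E, F, C, A, I]
After 16 (swap(2, 3)): [G, B, H, D, E, F, C, A, I]
After 17 (swap(7, 2)): [G, B, A, D, E, F, C, H, I]
After 18 (swap(2, 6)): [G, B, C, D, E, F, A, H, I]
After 19 (swap(6, 0)): [A, B, C, D, E, F, G, H, I]

Answer: yes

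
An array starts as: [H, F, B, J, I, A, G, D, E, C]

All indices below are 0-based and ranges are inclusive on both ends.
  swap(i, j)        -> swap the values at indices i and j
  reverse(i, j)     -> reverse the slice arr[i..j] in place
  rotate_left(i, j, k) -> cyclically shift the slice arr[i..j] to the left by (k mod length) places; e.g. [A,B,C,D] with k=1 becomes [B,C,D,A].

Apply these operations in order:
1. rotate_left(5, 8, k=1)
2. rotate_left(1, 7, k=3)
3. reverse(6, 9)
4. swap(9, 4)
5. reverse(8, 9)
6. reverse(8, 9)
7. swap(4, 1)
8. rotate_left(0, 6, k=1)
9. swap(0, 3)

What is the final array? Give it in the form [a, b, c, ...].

Answer: [I, G, D, B, F, C, H, A, J, E]

Derivation:
After 1 (rotate_left(5, 8, k=1)): [H, F, B, J, I, G, D, E, A, C]
After 2 (rotate_left(1, 7, k=3)): [H, I, G, D, E, F, B, J, A, C]
After 3 (reverse(6, 9)): [H, I, G, D, E, F, C, A, J, B]
After 4 (swap(9, 4)): [H, I, G, D, B, F, C, A, J, E]
After 5 (reverse(8, 9)): [H, I, G, D, B, F, C, A, E, J]
After 6 (reverse(8, 9)): [H, I, G, D, B, F, C, A, J, E]
After 7 (swap(4, 1)): [H, B, G, D, I, F, C, A, J, E]
After 8 (rotate_left(0, 6, k=1)): [B, G, D, I, F, C, H, A, J, E]
After 9 (swap(0, 3)): [I, G, D, B, F, C, H, A, J, E]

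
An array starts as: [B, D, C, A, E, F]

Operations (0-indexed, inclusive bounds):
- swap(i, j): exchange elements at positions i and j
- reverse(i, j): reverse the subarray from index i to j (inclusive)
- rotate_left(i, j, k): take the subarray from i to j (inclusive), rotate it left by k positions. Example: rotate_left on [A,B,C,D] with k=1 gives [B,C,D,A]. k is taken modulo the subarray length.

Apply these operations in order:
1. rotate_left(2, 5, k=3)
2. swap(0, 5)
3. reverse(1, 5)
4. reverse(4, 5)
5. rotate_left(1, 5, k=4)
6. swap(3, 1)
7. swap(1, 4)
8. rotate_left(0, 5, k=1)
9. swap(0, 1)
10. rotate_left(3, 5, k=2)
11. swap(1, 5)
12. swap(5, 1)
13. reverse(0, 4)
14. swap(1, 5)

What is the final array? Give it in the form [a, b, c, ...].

Answer: [A, D, F, C, B, E]

Derivation:
After 1 (rotate_left(2, 5, k=3)): [B, D, F, C, A, E]
After 2 (swap(0, 5)): [E, D, F, C, A, B]
After 3 (reverse(1, 5)): [E, B, A, C, F, D]
After 4 (reverse(4, 5)): [E, B, A, C, D, F]
After 5 (rotate_left(1, 5, k=4)): [E, F, B, A, C, D]
After 6 (swap(3, 1)): [E, A, B, F, C, D]
After 7 (swap(1, 4)): [E, C, B, F, A, D]
After 8 (rotate_left(0, 5, k=1)): [C, B, F, A, D, E]
After 9 (swap(0, 1)): [B, C, F, A, D, E]
After 10 (rotate_left(3, 5, k=2)): [B, C, F, E, A, D]
After 11 (swap(1, 5)): [B, D, F, E, A, C]
After 12 (swap(5, 1)): [B, C, F, E, A, D]
After 13 (reverse(0, 4)): [A, E, F, C, B, D]
After 14 (swap(1, 5)): [A, D, F, C, B, E]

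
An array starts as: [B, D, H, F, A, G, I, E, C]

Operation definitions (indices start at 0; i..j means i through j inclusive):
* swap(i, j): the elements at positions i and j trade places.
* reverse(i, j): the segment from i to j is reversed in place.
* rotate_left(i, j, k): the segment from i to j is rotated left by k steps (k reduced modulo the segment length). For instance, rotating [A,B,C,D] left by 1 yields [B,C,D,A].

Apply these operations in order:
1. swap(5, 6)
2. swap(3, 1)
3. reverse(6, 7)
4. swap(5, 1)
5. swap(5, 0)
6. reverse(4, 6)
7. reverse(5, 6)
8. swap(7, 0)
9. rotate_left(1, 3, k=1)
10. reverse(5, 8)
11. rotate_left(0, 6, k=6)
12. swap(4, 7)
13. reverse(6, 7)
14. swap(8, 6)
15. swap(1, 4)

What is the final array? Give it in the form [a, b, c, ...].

After 1 (swap(5, 6)): [B, D, H, F, A, I, G, E, C]
After 2 (swap(3, 1)): [B, F, H, D, A, I, G, E, C]
After 3 (reverse(6, 7)): [B, F, H, D, A, I, E, G, C]
After 4 (swap(5, 1)): [B, I, H, D, A, F, E, G, C]
After 5 (swap(5, 0)): [F, I, H, D, A, B, E, G, C]
After 6 (reverse(4, 6)): [F, I, H, D, E, B, A, G, C]
After 7 (reverse(5, 6)): [F, I, H, D, E, A, B, G, C]
After 8 (swap(7, 0)): [G, I, H, D, E, A, B, F, C]
After 9 (rotate_left(1, 3, k=1)): [G, H, D, I, E, A, B, F, C]
After 10 (reverse(5, 8)): [G, H, D, I, E, C, F, B, A]
After 11 (rotate_left(0, 6, k=6)): [F, G, H, D, I, E, C, B, A]
After 12 (swap(4, 7)): [F, G, H, D, B, E, C, I, A]
After 13 (reverse(6, 7)): [F, G, H, D, B, E, I, C, A]
After 14 (swap(8, 6)): [F, G, H, D, B, E, A, C, I]
After 15 (swap(1, 4)): [F, B, H, D, G, E, A, C, I]

Answer: [F, B, H, D, G, E, A, C, I]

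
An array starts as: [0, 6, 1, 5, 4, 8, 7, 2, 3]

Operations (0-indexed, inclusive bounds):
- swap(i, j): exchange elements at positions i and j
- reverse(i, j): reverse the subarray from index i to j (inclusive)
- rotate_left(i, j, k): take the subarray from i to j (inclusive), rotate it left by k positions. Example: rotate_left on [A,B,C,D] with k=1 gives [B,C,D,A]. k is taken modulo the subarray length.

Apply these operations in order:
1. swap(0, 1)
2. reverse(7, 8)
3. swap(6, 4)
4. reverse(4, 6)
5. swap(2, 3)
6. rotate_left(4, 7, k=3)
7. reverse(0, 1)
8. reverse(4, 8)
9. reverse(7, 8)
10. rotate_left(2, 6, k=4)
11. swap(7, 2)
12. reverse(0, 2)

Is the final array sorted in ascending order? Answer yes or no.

After 1 (swap(0, 1)): [6, 0, 1, 5, 4, 8, 7, 2, 3]
After 2 (reverse(7, 8)): [6, 0, 1, 5, 4, 8, 7, 3, 2]
After 3 (swap(6, 4)): [6, 0, 1, 5, 7, 8, 4, 3, 2]
After 4 (reverse(4, 6)): [6, 0, 1, 5, 4, 8, 7, 3, 2]
After 5 (swap(2, 3)): [6, 0, 5, 1, 4, 8, 7, 3, 2]
After 6 (rotate_left(4, 7, k=3)): [6, 0, 5, 1, 3, 4, 8, 7, 2]
After 7 (reverse(0, 1)): [0, 6, 5, 1, 3, 4, 8, 7, 2]
After 8 (reverse(4, 8)): [0, 6, 5, 1, 2, 7, 8, 4, 3]
After 9 (reverse(7, 8)): [0, 6, 5, 1, 2, 7, 8, 3, 4]
After 10 (rotate_left(2, 6, k=4)): [0, 6, 8, 5, 1, 2, 7, 3, 4]
After 11 (swap(7, 2)): [0, 6, 3, 5, 1, 2, 7, 8, 4]
After 12 (reverse(0, 2)): [3, 6, 0, 5, 1, 2, 7, 8, 4]

Answer: no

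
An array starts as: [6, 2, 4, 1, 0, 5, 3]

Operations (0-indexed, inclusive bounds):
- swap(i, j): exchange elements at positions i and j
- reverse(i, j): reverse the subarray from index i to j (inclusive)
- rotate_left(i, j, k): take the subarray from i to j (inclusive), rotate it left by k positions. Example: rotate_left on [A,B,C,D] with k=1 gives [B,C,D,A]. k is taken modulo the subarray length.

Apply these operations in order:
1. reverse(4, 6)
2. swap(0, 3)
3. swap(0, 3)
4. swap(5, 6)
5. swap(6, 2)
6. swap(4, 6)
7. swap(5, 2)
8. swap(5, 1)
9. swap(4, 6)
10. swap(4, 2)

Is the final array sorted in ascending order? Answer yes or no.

Answer: no

Derivation:
After 1 (reverse(4, 6)): [6, 2, 4, 1, 3, 5, 0]
After 2 (swap(0, 3)): [1, 2, 4, 6, 3, 5, 0]
After 3 (swap(0, 3)): [6, 2, 4, 1, 3, 5, 0]
After 4 (swap(5, 6)): [6, 2, 4, 1, 3, 0, 5]
After 5 (swap(6, 2)): [6, 2, 5, 1, 3, 0, 4]
After 6 (swap(4, 6)): [6, 2, 5, 1, 4, 0, 3]
After 7 (swap(5, 2)): [6, 2, 0, 1, 4, 5, 3]
After 8 (swap(5, 1)): [6, 5, 0, 1, 4, 2, 3]
After 9 (swap(4, 6)): [6, 5, 0, 1, 3, 2, 4]
After 10 (swap(4, 2)): [6, 5, 3, 1, 0, 2, 4]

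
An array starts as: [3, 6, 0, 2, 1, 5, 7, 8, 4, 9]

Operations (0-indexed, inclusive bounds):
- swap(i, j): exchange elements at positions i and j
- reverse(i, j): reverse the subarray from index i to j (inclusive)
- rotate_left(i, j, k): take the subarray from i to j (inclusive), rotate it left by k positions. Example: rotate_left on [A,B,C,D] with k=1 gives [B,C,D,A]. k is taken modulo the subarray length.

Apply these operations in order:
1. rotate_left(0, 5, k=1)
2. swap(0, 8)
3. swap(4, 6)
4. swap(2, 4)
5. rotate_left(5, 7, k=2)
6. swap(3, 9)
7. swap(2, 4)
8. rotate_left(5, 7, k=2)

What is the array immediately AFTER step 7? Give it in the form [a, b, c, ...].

Answer: [4, 0, 2, 9, 7, 8, 3, 5, 6, 1]

Derivation:
After 1 (rotate_left(0, 5, k=1)): [6, 0, 2, 1, 5, 3, 7, 8, 4, 9]
After 2 (swap(0, 8)): [4, 0, 2, 1, 5, 3, 7, 8, 6, 9]
After 3 (swap(4, 6)): [4, 0, 2, 1, 7, 3, 5, 8, 6, 9]
After 4 (swap(2, 4)): [4, 0, 7, 1, 2, 3, 5, 8, 6, 9]
After 5 (rotate_left(5, 7, k=2)): [4, 0, 7, 1, 2, 8, 3, 5, 6, 9]
After 6 (swap(3, 9)): [4, 0, 7, 9, 2, 8, 3, 5, 6, 1]
After 7 (swap(2, 4)): [4, 0, 2, 9, 7, 8, 3, 5, 6, 1]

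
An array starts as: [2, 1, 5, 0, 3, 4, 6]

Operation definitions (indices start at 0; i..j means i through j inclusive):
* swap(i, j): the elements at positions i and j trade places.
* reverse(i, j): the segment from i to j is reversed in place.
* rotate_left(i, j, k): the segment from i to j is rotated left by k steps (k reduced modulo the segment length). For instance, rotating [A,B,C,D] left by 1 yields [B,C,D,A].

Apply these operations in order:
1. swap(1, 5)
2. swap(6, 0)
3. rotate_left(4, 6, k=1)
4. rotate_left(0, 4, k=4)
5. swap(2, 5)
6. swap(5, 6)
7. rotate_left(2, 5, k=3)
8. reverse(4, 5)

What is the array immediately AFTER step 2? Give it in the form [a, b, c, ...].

Answer: [6, 4, 5, 0, 3, 1, 2]

Derivation:
After 1 (swap(1, 5)): [2, 4, 5, 0, 3, 1, 6]
After 2 (swap(6, 0)): [6, 4, 5, 0, 3, 1, 2]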